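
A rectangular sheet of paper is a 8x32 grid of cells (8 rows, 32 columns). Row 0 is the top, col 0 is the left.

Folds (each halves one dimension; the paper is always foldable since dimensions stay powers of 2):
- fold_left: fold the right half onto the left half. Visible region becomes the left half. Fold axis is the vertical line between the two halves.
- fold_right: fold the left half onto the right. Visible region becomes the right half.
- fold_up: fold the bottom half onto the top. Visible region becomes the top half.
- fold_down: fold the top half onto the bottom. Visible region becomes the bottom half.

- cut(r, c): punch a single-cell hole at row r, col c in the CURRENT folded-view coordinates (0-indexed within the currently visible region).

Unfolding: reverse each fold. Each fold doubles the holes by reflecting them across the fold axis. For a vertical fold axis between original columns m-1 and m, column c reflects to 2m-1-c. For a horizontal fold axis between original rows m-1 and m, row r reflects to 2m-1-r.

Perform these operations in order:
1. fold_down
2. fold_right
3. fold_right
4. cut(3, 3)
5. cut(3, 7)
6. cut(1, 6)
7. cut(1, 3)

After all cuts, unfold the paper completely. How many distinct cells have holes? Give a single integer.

Answer: 32

Derivation:
Op 1 fold_down: fold axis h@4; visible region now rows[4,8) x cols[0,32) = 4x32
Op 2 fold_right: fold axis v@16; visible region now rows[4,8) x cols[16,32) = 4x16
Op 3 fold_right: fold axis v@24; visible region now rows[4,8) x cols[24,32) = 4x8
Op 4 cut(3, 3): punch at orig (7,27); cuts so far [(7, 27)]; region rows[4,8) x cols[24,32) = 4x8
Op 5 cut(3, 7): punch at orig (7,31); cuts so far [(7, 27), (7, 31)]; region rows[4,8) x cols[24,32) = 4x8
Op 6 cut(1, 6): punch at orig (5,30); cuts so far [(5, 30), (7, 27), (7, 31)]; region rows[4,8) x cols[24,32) = 4x8
Op 7 cut(1, 3): punch at orig (5,27); cuts so far [(5, 27), (5, 30), (7, 27), (7, 31)]; region rows[4,8) x cols[24,32) = 4x8
Unfold 1 (reflect across v@24): 8 holes -> [(5, 17), (5, 20), (5, 27), (5, 30), (7, 16), (7, 20), (7, 27), (7, 31)]
Unfold 2 (reflect across v@16): 16 holes -> [(5, 1), (5, 4), (5, 11), (5, 14), (5, 17), (5, 20), (5, 27), (5, 30), (7, 0), (7, 4), (7, 11), (7, 15), (7, 16), (7, 20), (7, 27), (7, 31)]
Unfold 3 (reflect across h@4): 32 holes -> [(0, 0), (0, 4), (0, 11), (0, 15), (0, 16), (0, 20), (0, 27), (0, 31), (2, 1), (2, 4), (2, 11), (2, 14), (2, 17), (2, 20), (2, 27), (2, 30), (5, 1), (5, 4), (5, 11), (5, 14), (5, 17), (5, 20), (5, 27), (5, 30), (7, 0), (7, 4), (7, 11), (7, 15), (7, 16), (7, 20), (7, 27), (7, 31)]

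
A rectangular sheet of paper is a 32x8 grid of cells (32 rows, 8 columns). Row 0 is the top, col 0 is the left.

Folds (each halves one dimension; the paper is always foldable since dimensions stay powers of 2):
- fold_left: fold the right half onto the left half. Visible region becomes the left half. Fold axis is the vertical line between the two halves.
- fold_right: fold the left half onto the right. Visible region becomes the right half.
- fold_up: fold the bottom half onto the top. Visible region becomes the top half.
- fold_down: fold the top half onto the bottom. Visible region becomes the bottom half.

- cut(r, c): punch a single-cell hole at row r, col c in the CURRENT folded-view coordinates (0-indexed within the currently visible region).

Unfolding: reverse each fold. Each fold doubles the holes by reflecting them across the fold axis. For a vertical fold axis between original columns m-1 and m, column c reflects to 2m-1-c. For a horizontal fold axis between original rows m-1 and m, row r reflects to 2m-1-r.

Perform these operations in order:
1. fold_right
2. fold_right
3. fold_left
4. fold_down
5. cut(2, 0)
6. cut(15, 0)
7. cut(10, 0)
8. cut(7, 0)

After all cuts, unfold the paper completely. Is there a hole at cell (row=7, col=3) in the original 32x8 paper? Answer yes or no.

Answer: no

Derivation:
Op 1 fold_right: fold axis v@4; visible region now rows[0,32) x cols[4,8) = 32x4
Op 2 fold_right: fold axis v@6; visible region now rows[0,32) x cols[6,8) = 32x2
Op 3 fold_left: fold axis v@7; visible region now rows[0,32) x cols[6,7) = 32x1
Op 4 fold_down: fold axis h@16; visible region now rows[16,32) x cols[6,7) = 16x1
Op 5 cut(2, 0): punch at orig (18,6); cuts so far [(18, 6)]; region rows[16,32) x cols[6,7) = 16x1
Op 6 cut(15, 0): punch at orig (31,6); cuts so far [(18, 6), (31, 6)]; region rows[16,32) x cols[6,7) = 16x1
Op 7 cut(10, 0): punch at orig (26,6); cuts so far [(18, 6), (26, 6), (31, 6)]; region rows[16,32) x cols[6,7) = 16x1
Op 8 cut(7, 0): punch at orig (23,6); cuts so far [(18, 6), (23, 6), (26, 6), (31, 6)]; region rows[16,32) x cols[6,7) = 16x1
Unfold 1 (reflect across h@16): 8 holes -> [(0, 6), (5, 6), (8, 6), (13, 6), (18, 6), (23, 6), (26, 6), (31, 6)]
Unfold 2 (reflect across v@7): 16 holes -> [(0, 6), (0, 7), (5, 6), (5, 7), (8, 6), (8, 7), (13, 6), (13, 7), (18, 6), (18, 7), (23, 6), (23, 7), (26, 6), (26, 7), (31, 6), (31, 7)]
Unfold 3 (reflect across v@6): 32 holes -> [(0, 4), (0, 5), (0, 6), (0, 7), (5, 4), (5, 5), (5, 6), (5, 7), (8, 4), (8, 5), (8, 6), (8, 7), (13, 4), (13, 5), (13, 6), (13, 7), (18, 4), (18, 5), (18, 6), (18, 7), (23, 4), (23, 5), (23, 6), (23, 7), (26, 4), (26, 5), (26, 6), (26, 7), (31, 4), (31, 5), (31, 6), (31, 7)]
Unfold 4 (reflect across v@4): 64 holes -> [(0, 0), (0, 1), (0, 2), (0, 3), (0, 4), (0, 5), (0, 6), (0, 7), (5, 0), (5, 1), (5, 2), (5, 3), (5, 4), (5, 5), (5, 6), (5, 7), (8, 0), (8, 1), (8, 2), (8, 3), (8, 4), (8, 5), (8, 6), (8, 7), (13, 0), (13, 1), (13, 2), (13, 3), (13, 4), (13, 5), (13, 6), (13, 7), (18, 0), (18, 1), (18, 2), (18, 3), (18, 4), (18, 5), (18, 6), (18, 7), (23, 0), (23, 1), (23, 2), (23, 3), (23, 4), (23, 5), (23, 6), (23, 7), (26, 0), (26, 1), (26, 2), (26, 3), (26, 4), (26, 5), (26, 6), (26, 7), (31, 0), (31, 1), (31, 2), (31, 3), (31, 4), (31, 5), (31, 6), (31, 7)]
Holes: [(0, 0), (0, 1), (0, 2), (0, 3), (0, 4), (0, 5), (0, 6), (0, 7), (5, 0), (5, 1), (5, 2), (5, 3), (5, 4), (5, 5), (5, 6), (5, 7), (8, 0), (8, 1), (8, 2), (8, 3), (8, 4), (8, 5), (8, 6), (8, 7), (13, 0), (13, 1), (13, 2), (13, 3), (13, 4), (13, 5), (13, 6), (13, 7), (18, 0), (18, 1), (18, 2), (18, 3), (18, 4), (18, 5), (18, 6), (18, 7), (23, 0), (23, 1), (23, 2), (23, 3), (23, 4), (23, 5), (23, 6), (23, 7), (26, 0), (26, 1), (26, 2), (26, 3), (26, 4), (26, 5), (26, 6), (26, 7), (31, 0), (31, 1), (31, 2), (31, 3), (31, 4), (31, 5), (31, 6), (31, 7)]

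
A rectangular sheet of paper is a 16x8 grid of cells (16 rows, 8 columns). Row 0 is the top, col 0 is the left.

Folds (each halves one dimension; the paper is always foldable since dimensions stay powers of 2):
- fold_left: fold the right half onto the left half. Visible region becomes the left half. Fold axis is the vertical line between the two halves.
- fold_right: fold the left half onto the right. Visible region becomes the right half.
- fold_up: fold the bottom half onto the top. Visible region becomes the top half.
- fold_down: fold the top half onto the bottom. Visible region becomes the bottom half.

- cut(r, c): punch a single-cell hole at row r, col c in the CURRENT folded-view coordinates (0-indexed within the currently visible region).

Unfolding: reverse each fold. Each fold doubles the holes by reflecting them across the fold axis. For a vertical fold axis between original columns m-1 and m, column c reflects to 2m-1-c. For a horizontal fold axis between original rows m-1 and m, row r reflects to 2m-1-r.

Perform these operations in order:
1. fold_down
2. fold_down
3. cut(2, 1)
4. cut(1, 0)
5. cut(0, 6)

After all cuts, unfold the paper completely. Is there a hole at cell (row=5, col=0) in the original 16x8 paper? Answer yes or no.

Op 1 fold_down: fold axis h@8; visible region now rows[8,16) x cols[0,8) = 8x8
Op 2 fold_down: fold axis h@12; visible region now rows[12,16) x cols[0,8) = 4x8
Op 3 cut(2, 1): punch at orig (14,1); cuts so far [(14, 1)]; region rows[12,16) x cols[0,8) = 4x8
Op 4 cut(1, 0): punch at orig (13,0); cuts so far [(13, 0), (14, 1)]; region rows[12,16) x cols[0,8) = 4x8
Op 5 cut(0, 6): punch at orig (12,6); cuts so far [(12, 6), (13, 0), (14, 1)]; region rows[12,16) x cols[0,8) = 4x8
Unfold 1 (reflect across h@12): 6 holes -> [(9, 1), (10, 0), (11, 6), (12, 6), (13, 0), (14, 1)]
Unfold 2 (reflect across h@8): 12 holes -> [(1, 1), (2, 0), (3, 6), (4, 6), (5, 0), (6, 1), (9, 1), (10, 0), (11, 6), (12, 6), (13, 0), (14, 1)]
Holes: [(1, 1), (2, 0), (3, 6), (4, 6), (5, 0), (6, 1), (9, 1), (10, 0), (11, 6), (12, 6), (13, 0), (14, 1)]

Answer: yes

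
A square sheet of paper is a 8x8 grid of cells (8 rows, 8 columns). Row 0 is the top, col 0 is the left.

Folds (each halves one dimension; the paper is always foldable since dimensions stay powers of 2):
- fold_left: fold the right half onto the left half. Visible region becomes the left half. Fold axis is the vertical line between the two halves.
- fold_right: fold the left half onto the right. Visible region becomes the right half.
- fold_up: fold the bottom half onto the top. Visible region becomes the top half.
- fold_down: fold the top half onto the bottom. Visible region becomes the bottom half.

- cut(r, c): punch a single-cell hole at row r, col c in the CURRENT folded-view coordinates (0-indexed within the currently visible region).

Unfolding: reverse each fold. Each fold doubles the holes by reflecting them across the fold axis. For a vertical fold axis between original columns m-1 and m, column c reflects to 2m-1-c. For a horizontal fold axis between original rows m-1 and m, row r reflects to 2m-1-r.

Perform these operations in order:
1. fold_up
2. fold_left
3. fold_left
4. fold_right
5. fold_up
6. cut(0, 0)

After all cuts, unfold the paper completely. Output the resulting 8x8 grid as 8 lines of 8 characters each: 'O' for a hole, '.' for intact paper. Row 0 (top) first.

Answer: OOOOOOOO
........
........
OOOOOOOO
OOOOOOOO
........
........
OOOOOOOO

Derivation:
Op 1 fold_up: fold axis h@4; visible region now rows[0,4) x cols[0,8) = 4x8
Op 2 fold_left: fold axis v@4; visible region now rows[0,4) x cols[0,4) = 4x4
Op 3 fold_left: fold axis v@2; visible region now rows[0,4) x cols[0,2) = 4x2
Op 4 fold_right: fold axis v@1; visible region now rows[0,4) x cols[1,2) = 4x1
Op 5 fold_up: fold axis h@2; visible region now rows[0,2) x cols[1,2) = 2x1
Op 6 cut(0, 0): punch at orig (0,1); cuts so far [(0, 1)]; region rows[0,2) x cols[1,2) = 2x1
Unfold 1 (reflect across h@2): 2 holes -> [(0, 1), (3, 1)]
Unfold 2 (reflect across v@1): 4 holes -> [(0, 0), (0, 1), (3, 0), (3, 1)]
Unfold 3 (reflect across v@2): 8 holes -> [(0, 0), (0, 1), (0, 2), (0, 3), (3, 0), (3, 1), (3, 2), (3, 3)]
Unfold 4 (reflect across v@4): 16 holes -> [(0, 0), (0, 1), (0, 2), (0, 3), (0, 4), (0, 5), (0, 6), (0, 7), (3, 0), (3, 1), (3, 2), (3, 3), (3, 4), (3, 5), (3, 6), (3, 7)]
Unfold 5 (reflect across h@4): 32 holes -> [(0, 0), (0, 1), (0, 2), (0, 3), (0, 4), (0, 5), (0, 6), (0, 7), (3, 0), (3, 1), (3, 2), (3, 3), (3, 4), (3, 5), (3, 6), (3, 7), (4, 0), (4, 1), (4, 2), (4, 3), (4, 4), (4, 5), (4, 6), (4, 7), (7, 0), (7, 1), (7, 2), (7, 3), (7, 4), (7, 5), (7, 6), (7, 7)]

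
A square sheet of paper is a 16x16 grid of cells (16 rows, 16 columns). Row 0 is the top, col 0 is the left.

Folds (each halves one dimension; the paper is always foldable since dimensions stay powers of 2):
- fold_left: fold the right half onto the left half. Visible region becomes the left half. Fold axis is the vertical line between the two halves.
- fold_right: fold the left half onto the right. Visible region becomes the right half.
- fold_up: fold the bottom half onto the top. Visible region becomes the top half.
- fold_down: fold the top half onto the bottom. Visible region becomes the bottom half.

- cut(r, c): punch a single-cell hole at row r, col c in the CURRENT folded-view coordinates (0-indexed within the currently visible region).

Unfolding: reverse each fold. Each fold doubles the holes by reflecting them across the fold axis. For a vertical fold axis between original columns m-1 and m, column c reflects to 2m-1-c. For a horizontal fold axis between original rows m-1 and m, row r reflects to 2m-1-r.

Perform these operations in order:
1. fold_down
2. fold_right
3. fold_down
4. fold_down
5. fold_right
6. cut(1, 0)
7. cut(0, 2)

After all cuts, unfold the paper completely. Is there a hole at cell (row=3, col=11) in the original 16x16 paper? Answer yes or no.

Op 1 fold_down: fold axis h@8; visible region now rows[8,16) x cols[0,16) = 8x16
Op 2 fold_right: fold axis v@8; visible region now rows[8,16) x cols[8,16) = 8x8
Op 3 fold_down: fold axis h@12; visible region now rows[12,16) x cols[8,16) = 4x8
Op 4 fold_down: fold axis h@14; visible region now rows[14,16) x cols[8,16) = 2x8
Op 5 fold_right: fold axis v@12; visible region now rows[14,16) x cols[12,16) = 2x4
Op 6 cut(1, 0): punch at orig (15,12); cuts so far [(15, 12)]; region rows[14,16) x cols[12,16) = 2x4
Op 7 cut(0, 2): punch at orig (14,14); cuts so far [(14, 14), (15, 12)]; region rows[14,16) x cols[12,16) = 2x4
Unfold 1 (reflect across v@12): 4 holes -> [(14, 9), (14, 14), (15, 11), (15, 12)]
Unfold 2 (reflect across h@14): 8 holes -> [(12, 11), (12, 12), (13, 9), (13, 14), (14, 9), (14, 14), (15, 11), (15, 12)]
Unfold 3 (reflect across h@12): 16 holes -> [(8, 11), (8, 12), (9, 9), (9, 14), (10, 9), (10, 14), (11, 11), (11, 12), (12, 11), (12, 12), (13, 9), (13, 14), (14, 9), (14, 14), (15, 11), (15, 12)]
Unfold 4 (reflect across v@8): 32 holes -> [(8, 3), (8, 4), (8, 11), (8, 12), (9, 1), (9, 6), (9, 9), (9, 14), (10, 1), (10, 6), (10, 9), (10, 14), (11, 3), (11, 4), (11, 11), (11, 12), (12, 3), (12, 4), (12, 11), (12, 12), (13, 1), (13, 6), (13, 9), (13, 14), (14, 1), (14, 6), (14, 9), (14, 14), (15, 3), (15, 4), (15, 11), (15, 12)]
Unfold 5 (reflect across h@8): 64 holes -> [(0, 3), (0, 4), (0, 11), (0, 12), (1, 1), (1, 6), (1, 9), (1, 14), (2, 1), (2, 6), (2, 9), (2, 14), (3, 3), (3, 4), (3, 11), (3, 12), (4, 3), (4, 4), (4, 11), (4, 12), (5, 1), (5, 6), (5, 9), (5, 14), (6, 1), (6, 6), (6, 9), (6, 14), (7, 3), (7, 4), (7, 11), (7, 12), (8, 3), (8, 4), (8, 11), (8, 12), (9, 1), (9, 6), (9, 9), (9, 14), (10, 1), (10, 6), (10, 9), (10, 14), (11, 3), (11, 4), (11, 11), (11, 12), (12, 3), (12, 4), (12, 11), (12, 12), (13, 1), (13, 6), (13, 9), (13, 14), (14, 1), (14, 6), (14, 9), (14, 14), (15, 3), (15, 4), (15, 11), (15, 12)]
Holes: [(0, 3), (0, 4), (0, 11), (0, 12), (1, 1), (1, 6), (1, 9), (1, 14), (2, 1), (2, 6), (2, 9), (2, 14), (3, 3), (3, 4), (3, 11), (3, 12), (4, 3), (4, 4), (4, 11), (4, 12), (5, 1), (5, 6), (5, 9), (5, 14), (6, 1), (6, 6), (6, 9), (6, 14), (7, 3), (7, 4), (7, 11), (7, 12), (8, 3), (8, 4), (8, 11), (8, 12), (9, 1), (9, 6), (9, 9), (9, 14), (10, 1), (10, 6), (10, 9), (10, 14), (11, 3), (11, 4), (11, 11), (11, 12), (12, 3), (12, 4), (12, 11), (12, 12), (13, 1), (13, 6), (13, 9), (13, 14), (14, 1), (14, 6), (14, 9), (14, 14), (15, 3), (15, 4), (15, 11), (15, 12)]

Answer: yes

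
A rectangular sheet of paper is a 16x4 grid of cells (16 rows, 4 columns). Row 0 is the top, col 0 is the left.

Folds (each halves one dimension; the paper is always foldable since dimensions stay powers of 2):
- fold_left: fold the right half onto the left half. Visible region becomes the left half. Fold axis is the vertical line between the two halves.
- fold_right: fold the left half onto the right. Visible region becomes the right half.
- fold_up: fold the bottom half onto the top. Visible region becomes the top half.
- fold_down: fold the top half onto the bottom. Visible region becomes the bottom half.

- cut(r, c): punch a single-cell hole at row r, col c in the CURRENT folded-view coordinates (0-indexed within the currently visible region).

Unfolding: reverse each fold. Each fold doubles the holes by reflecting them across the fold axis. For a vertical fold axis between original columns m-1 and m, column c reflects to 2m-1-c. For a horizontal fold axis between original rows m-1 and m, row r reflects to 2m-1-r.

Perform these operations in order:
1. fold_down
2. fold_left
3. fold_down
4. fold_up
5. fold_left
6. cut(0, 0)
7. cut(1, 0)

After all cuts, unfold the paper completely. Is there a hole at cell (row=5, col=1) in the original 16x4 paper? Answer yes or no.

Answer: yes

Derivation:
Op 1 fold_down: fold axis h@8; visible region now rows[8,16) x cols[0,4) = 8x4
Op 2 fold_left: fold axis v@2; visible region now rows[8,16) x cols[0,2) = 8x2
Op 3 fold_down: fold axis h@12; visible region now rows[12,16) x cols[0,2) = 4x2
Op 4 fold_up: fold axis h@14; visible region now rows[12,14) x cols[0,2) = 2x2
Op 5 fold_left: fold axis v@1; visible region now rows[12,14) x cols[0,1) = 2x1
Op 6 cut(0, 0): punch at orig (12,0); cuts so far [(12, 0)]; region rows[12,14) x cols[0,1) = 2x1
Op 7 cut(1, 0): punch at orig (13,0); cuts so far [(12, 0), (13, 0)]; region rows[12,14) x cols[0,1) = 2x1
Unfold 1 (reflect across v@1): 4 holes -> [(12, 0), (12, 1), (13, 0), (13, 1)]
Unfold 2 (reflect across h@14): 8 holes -> [(12, 0), (12, 1), (13, 0), (13, 1), (14, 0), (14, 1), (15, 0), (15, 1)]
Unfold 3 (reflect across h@12): 16 holes -> [(8, 0), (8, 1), (9, 0), (9, 1), (10, 0), (10, 1), (11, 0), (11, 1), (12, 0), (12, 1), (13, 0), (13, 1), (14, 0), (14, 1), (15, 0), (15, 1)]
Unfold 4 (reflect across v@2): 32 holes -> [(8, 0), (8, 1), (8, 2), (8, 3), (9, 0), (9, 1), (9, 2), (9, 3), (10, 0), (10, 1), (10, 2), (10, 3), (11, 0), (11, 1), (11, 2), (11, 3), (12, 0), (12, 1), (12, 2), (12, 3), (13, 0), (13, 1), (13, 2), (13, 3), (14, 0), (14, 1), (14, 2), (14, 3), (15, 0), (15, 1), (15, 2), (15, 3)]
Unfold 5 (reflect across h@8): 64 holes -> [(0, 0), (0, 1), (0, 2), (0, 3), (1, 0), (1, 1), (1, 2), (1, 3), (2, 0), (2, 1), (2, 2), (2, 3), (3, 0), (3, 1), (3, 2), (3, 3), (4, 0), (4, 1), (4, 2), (4, 3), (5, 0), (5, 1), (5, 2), (5, 3), (6, 0), (6, 1), (6, 2), (6, 3), (7, 0), (7, 1), (7, 2), (7, 3), (8, 0), (8, 1), (8, 2), (8, 3), (9, 0), (9, 1), (9, 2), (9, 3), (10, 0), (10, 1), (10, 2), (10, 3), (11, 0), (11, 1), (11, 2), (11, 3), (12, 0), (12, 1), (12, 2), (12, 3), (13, 0), (13, 1), (13, 2), (13, 3), (14, 0), (14, 1), (14, 2), (14, 3), (15, 0), (15, 1), (15, 2), (15, 3)]
Holes: [(0, 0), (0, 1), (0, 2), (0, 3), (1, 0), (1, 1), (1, 2), (1, 3), (2, 0), (2, 1), (2, 2), (2, 3), (3, 0), (3, 1), (3, 2), (3, 3), (4, 0), (4, 1), (4, 2), (4, 3), (5, 0), (5, 1), (5, 2), (5, 3), (6, 0), (6, 1), (6, 2), (6, 3), (7, 0), (7, 1), (7, 2), (7, 3), (8, 0), (8, 1), (8, 2), (8, 3), (9, 0), (9, 1), (9, 2), (9, 3), (10, 0), (10, 1), (10, 2), (10, 3), (11, 0), (11, 1), (11, 2), (11, 3), (12, 0), (12, 1), (12, 2), (12, 3), (13, 0), (13, 1), (13, 2), (13, 3), (14, 0), (14, 1), (14, 2), (14, 3), (15, 0), (15, 1), (15, 2), (15, 3)]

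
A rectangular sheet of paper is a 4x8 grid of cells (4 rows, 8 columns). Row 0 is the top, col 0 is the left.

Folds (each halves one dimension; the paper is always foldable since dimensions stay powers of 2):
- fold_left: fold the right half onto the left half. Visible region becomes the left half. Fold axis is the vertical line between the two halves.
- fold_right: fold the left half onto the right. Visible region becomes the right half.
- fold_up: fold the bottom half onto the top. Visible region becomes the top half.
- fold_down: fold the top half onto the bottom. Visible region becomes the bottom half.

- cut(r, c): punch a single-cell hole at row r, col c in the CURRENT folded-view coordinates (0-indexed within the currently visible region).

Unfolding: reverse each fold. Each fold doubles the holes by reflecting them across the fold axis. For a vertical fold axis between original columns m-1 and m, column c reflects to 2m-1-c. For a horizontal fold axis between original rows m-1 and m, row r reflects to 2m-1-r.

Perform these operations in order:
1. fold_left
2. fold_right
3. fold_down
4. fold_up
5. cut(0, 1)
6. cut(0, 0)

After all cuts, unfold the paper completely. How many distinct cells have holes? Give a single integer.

Op 1 fold_left: fold axis v@4; visible region now rows[0,4) x cols[0,4) = 4x4
Op 2 fold_right: fold axis v@2; visible region now rows[0,4) x cols[2,4) = 4x2
Op 3 fold_down: fold axis h@2; visible region now rows[2,4) x cols[2,4) = 2x2
Op 4 fold_up: fold axis h@3; visible region now rows[2,3) x cols[2,4) = 1x2
Op 5 cut(0, 1): punch at orig (2,3); cuts so far [(2, 3)]; region rows[2,3) x cols[2,4) = 1x2
Op 6 cut(0, 0): punch at orig (2,2); cuts so far [(2, 2), (2, 3)]; region rows[2,3) x cols[2,4) = 1x2
Unfold 1 (reflect across h@3): 4 holes -> [(2, 2), (2, 3), (3, 2), (3, 3)]
Unfold 2 (reflect across h@2): 8 holes -> [(0, 2), (0, 3), (1, 2), (1, 3), (2, 2), (2, 3), (3, 2), (3, 3)]
Unfold 3 (reflect across v@2): 16 holes -> [(0, 0), (0, 1), (0, 2), (0, 3), (1, 0), (1, 1), (1, 2), (1, 3), (2, 0), (2, 1), (2, 2), (2, 3), (3, 0), (3, 1), (3, 2), (3, 3)]
Unfold 4 (reflect across v@4): 32 holes -> [(0, 0), (0, 1), (0, 2), (0, 3), (0, 4), (0, 5), (0, 6), (0, 7), (1, 0), (1, 1), (1, 2), (1, 3), (1, 4), (1, 5), (1, 6), (1, 7), (2, 0), (2, 1), (2, 2), (2, 3), (2, 4), (2, 5), (2, 6), (2, 7), (3, 0), (3, 1), (3, 2), (3, 3), (3, 4), (3, 5), (3, 6), (3, 7)]

Answer: 32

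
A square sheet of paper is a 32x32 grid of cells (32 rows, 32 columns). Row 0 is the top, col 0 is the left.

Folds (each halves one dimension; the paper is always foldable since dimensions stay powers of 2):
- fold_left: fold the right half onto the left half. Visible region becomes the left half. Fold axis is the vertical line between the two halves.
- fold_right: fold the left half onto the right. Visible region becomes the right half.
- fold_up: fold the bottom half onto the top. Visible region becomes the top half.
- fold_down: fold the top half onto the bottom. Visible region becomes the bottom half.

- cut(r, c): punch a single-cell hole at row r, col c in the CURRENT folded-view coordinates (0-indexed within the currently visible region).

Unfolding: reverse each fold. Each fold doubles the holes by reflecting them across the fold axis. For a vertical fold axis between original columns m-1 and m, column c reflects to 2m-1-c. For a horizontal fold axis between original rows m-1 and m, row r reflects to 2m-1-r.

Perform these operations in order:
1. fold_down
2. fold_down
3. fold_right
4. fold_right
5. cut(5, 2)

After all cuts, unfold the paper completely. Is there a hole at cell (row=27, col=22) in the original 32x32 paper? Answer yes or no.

Answer: no

Derivation:
Op 1 fold_down: fold axis h@16; visible region now rows[16,32) x cols[0,32) = 16x32
Op 2 fold_down: fold axis h@24; visible region now rows[24,32) x cols[0,32) = 8x32
Op 3 fold_right: fold axis v@16; visible region now rows[24,32) x cols[16,32) = 8x16
Op 4 fold_right: fold axis v@24; visible region now rows[24,32) x cols[24,32) = 8x8
Op 5 cut(5, 2): punch at orig (29,26); cuts so far [(29, 26)]; region rows[24,32) x cols[24,32) = 8x8
Unfold 1 (reflect across v@24): 2 holes -> [(29, 21), (29, 26)]
Unfold 2 (reflect across v@16): 4 holes -> [(29, 5), (29, 10), (29, 21), (29, 26)]
Unfold 3 (reflect across h@24): 8 holes -> [(18, 5), (18, 10), (18, 21), (18, 26), (29, 5), (29, 10), (29, 21), (29, 26)]
Unfold 4 (reflect across h@16): 16 holes -> [(2, 5), (2, 10), (2, 21), (2, 26), (13, 5), (13, 10), (13, 21), (13, 26), (18, 5), (18, 10), (18, 21), (18, 26), (29, 5), (29, 10), (29, 21), (29, 26)]
Holes: [(2, 5), (2, 10), (2, 21), (2, 26), (13, 5), (13, 10), (13, 21), (13, 26), (18, 5), (18, 10), (18, 21), (18, 26), (29, 5), (29, 10), (29, 21), (29, 26)]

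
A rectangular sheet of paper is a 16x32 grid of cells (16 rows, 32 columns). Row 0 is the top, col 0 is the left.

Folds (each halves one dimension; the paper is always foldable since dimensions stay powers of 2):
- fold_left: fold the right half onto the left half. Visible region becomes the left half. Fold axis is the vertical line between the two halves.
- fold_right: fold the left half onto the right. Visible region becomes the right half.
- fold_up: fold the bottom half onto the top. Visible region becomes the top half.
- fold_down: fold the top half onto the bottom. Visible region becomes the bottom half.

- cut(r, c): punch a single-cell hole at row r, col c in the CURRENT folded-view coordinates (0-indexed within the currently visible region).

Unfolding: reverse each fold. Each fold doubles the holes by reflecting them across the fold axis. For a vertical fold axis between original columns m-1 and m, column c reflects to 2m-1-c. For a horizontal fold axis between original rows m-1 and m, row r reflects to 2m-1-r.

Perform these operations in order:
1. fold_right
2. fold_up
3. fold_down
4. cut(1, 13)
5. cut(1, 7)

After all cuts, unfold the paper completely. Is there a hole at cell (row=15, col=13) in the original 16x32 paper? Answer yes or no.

Answer: no

Derivation:
Op 1 fold_right: fold axis v@16; visible region now rows[0,16) x cols[16,32) = 16x16
Op 2 fold_up: fold axis h@8; visible region now rows[0,8) x cols[16,32) = 8x16
Op 3 fold_down: fold axis h@4; visible region now rows[4,8) x cols[16,32) = 4x16
Op 4 cut(1, 13): punch at orig (5,29); cuts so far [(5, 29)]; region rows[4,8) x cols[16,32) = 4x16
Op 5 cut(1, 7): punch at orig (5,23); cuts so far [(5, 23), (5, 29)]; region rows[4,8) x cols[16,32) = 4x16
Unfold 1 (reflect across h@4): 4 holes -> [(2, 23), (2, 29), (5, 23), (5, 29)]
Unfold 2 (reflect across h@8): 8 holes -> [(2, 23), (2, 29), (5, 23), (5, 29), (10, 23), (10, 29), (13, 23), (13, 29)]
Unfold 3 (reflect across v@16): 16 holes -> [(2, 2), (2, 8), (2, 23), (2, 29), (5, 2), (5, 8), (5, 23), (5, 29), (10, 2), (10, 8), (10, 23), (10, 29), (13, 2), (13, 8), (13, 23), (13, 29)]
Holes: [(2, 2), (2, 8), (2, 23), (2, 29), (5, 2), (5, 8), (5, 23), (5, 29), (10, 2), (10, 8), (10, 23), (10, 29), (13, 2), (13, 8), (13, 23), (13, 29)]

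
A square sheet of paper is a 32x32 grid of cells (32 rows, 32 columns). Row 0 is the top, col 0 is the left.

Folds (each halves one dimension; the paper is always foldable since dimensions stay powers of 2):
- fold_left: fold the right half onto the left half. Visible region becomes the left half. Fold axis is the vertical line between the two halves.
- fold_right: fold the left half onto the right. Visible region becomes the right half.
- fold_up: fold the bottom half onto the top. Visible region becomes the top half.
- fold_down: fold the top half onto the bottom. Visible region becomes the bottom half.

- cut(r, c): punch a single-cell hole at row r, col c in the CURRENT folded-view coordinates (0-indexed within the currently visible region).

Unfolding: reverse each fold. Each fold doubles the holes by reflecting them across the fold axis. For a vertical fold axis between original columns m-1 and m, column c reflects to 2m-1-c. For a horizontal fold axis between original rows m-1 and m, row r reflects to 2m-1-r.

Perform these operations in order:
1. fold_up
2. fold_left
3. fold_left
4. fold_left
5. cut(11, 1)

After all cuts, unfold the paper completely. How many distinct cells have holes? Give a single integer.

Answer: 16

Derivation:
Op 1 fold_up: fold axis h@16; visible region now rows[0,16) x cols[0,32) = 16x32
Op 2 fold_left: fold axis v@16; visible region now rows[0,16) x cols[0,16) = 16x16
Op 3 fold_left: fold axis v@8; visible region now rows[0,16) x cols[0,8) = 16x8
Op 4 fold_left: fold axis v@4; visible region now rows[0,16) x cols[0,4) = 16x4
Op 5 cut(11, 1): punch at orig (11,1); cuts so far [(11, 1)]; region rows[0,16) x cols[0,4) = 16x4
Unfold 1 (reflect across v@4): 2 holes -> [(11, 1), (11, 6)]
Unfold 2 (reflect across v@8): 4 holes -> [(11, 1), (11, 6), (11, 9), (11, 14)]
Unfold 3 (reflect across v@16): 8 holes -> [(11, 1), (11, 6), (11, 9), (11, 14), (11, 17), (11, 22), (11, 25), (11, 30)]
Unfold 4 (reflect across h@16): 16 holes -> [(11, 1), (11, 6), (11, 9), (11, 14), (11, 17), (11, 22), (11, 25), (11, 30), (20, 1), (20, 6), (20, 9), (20, 14), (20, 17), (20, 22), (20, 25), (20, 30)]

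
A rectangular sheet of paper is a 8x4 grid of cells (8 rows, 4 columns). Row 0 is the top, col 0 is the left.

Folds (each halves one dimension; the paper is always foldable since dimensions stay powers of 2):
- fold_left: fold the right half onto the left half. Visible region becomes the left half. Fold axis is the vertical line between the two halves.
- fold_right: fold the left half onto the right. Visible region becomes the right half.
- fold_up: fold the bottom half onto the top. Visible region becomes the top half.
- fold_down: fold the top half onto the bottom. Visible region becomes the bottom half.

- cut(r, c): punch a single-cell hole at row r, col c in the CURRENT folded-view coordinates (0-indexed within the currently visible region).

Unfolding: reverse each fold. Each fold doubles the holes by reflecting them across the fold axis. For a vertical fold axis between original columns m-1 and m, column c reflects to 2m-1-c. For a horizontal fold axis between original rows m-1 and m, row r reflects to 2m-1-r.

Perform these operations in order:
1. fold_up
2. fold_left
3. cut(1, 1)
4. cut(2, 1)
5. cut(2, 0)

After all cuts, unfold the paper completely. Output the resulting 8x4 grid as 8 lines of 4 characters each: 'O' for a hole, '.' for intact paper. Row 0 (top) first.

Op 1 fold_up: fold axis h@4; visible region now rows[0,4) x cols[0,4) = 4x4
Op 2 fold_left: fold axis v@2; visible region now rows[0,4) x cols[0,2) = 4x2
Op 3 cut(1, 1): punch at orig (1,1); cuts so far [(1, 1)]; region rows[0,4) x cols[0,2) = 4x2
Op 4 cut(2, 1): punch at orig (2,1); cuts so far [(1, 1), (2, 1)]; region rows[0,4) x cols[0,2) = 4x2
Op 5 cut(2, 0): punch at orig (2,0); cuts so far [(1, 1), (2, 0), (2, 1)]; region rows[0,4) x cols[0,2) = 4x2
Unfold 1 (reflect across v@2): 6 holes -> [(1, 1), (1, 2), (2, 0), (2, 1), (2, 2), (2, 3)]
Unfold 2 (reflect across h@4): 12 holes -> [(1, 1), (1, 2), (2, 0), (2, 1), (2, 2), (2, 3), (5, 0), (5, 1), (5, 2), (5, 3), (6, 1), (6, 2)]

Answer: ....
.OO.
OOOO
....
....
OOOO
.OO.
....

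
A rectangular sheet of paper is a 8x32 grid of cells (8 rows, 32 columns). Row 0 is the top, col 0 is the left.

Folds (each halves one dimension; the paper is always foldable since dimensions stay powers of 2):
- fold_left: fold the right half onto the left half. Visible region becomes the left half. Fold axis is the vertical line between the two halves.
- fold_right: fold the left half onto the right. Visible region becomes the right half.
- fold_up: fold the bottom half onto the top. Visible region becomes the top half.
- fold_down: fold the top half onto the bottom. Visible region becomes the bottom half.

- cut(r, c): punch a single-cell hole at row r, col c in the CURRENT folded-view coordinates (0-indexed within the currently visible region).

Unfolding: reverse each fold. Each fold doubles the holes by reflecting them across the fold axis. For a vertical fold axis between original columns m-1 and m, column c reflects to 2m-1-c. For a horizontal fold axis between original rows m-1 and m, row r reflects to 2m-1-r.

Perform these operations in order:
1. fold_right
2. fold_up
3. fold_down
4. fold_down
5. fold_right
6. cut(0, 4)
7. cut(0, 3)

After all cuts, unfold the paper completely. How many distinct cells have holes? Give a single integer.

Op 1 fold_right: fold axis v@16; visible region now rows[0,8) x cols[16,32) = 8x16
Op 2 fold_up: fold axis h@4; visible region now rows[0,4) x cols[16,32) = 4x16
Op 3 fold_down: fold axis h@2; visible region now rows[2,4) x cols[16,32) = 2x16
Op 4 fold_down: fold axis h@3; visible region now rows[3,4) x cols[16,32) = 1x16
Op 5 fold_right: fold axis v@24; visible region now rows[3,4) x cols[24,32) = 1x8
Op 6 cut(0, 4): punch at orig (3,28); cuts so far [(3, 28)]; region rows[3,4) x cols[24,32) = 1x8
Op 7 cut(0, 3): punch at orig (3,27); cuts so far [(3, 27), (3, 28)]; region rows[3,4) x cols[24,32) = 1x8
Unfold 1 (reflect across v@24): 4 holes -> [(3, 19), (3, 20), (3, 27), (3, 28)]
Unfold 2 (reflect across h@3): 8 holes -> [(2, 19), (2, 20), (2, 27), (2, 28), (3, 19), (3, 20), (3, 27), (3, 28)]
Unfold 3 (reflect across h@2): 16 holes -> [(0, 19), (0, 20), (0, 27), (0, 28), (1, 19), (1, 20), (1, 27), (1, 28), (2, 19), (2, 20), (2, 27), (2, 28), (3, 19), (3, 20), (3, 27), (3, 28)]
Unfold 4 (reflect across h@4): 32 holes -> [(0, 19), (0, 20), (0, 27), (0, 28), (1, 19), (1, 20), (1, 27), (1, 28), (2, 19), (2, 20), (2, 27), (2, 28), (3, 19), (3, 20), (3, 27), (3, 28), (4, 19), (4, 20), (4, 27), (4, 28), (5, 19), (5, 20), (5, 27), (5, 28), (6, 19), (6, 20), (6, 27), (6, 28), (7, 19), (7, 20), (7, 27), (7, 28)]
Unfold 5 (reflect across v@16): 64 holes -> [(0, 3), (0, 4), (0, 11), (0, 12), (0, 19), (0, 20), (0, 27), (0, 28), (1, 3), (1, 4), (1, 11), (1, 12), (1, 19), (1, 20), (1, 27), (1, 28), (2, 3), (2, 4), (2, 11), (2, 12), (2, 19), (2, 20), (2, 27), (2, 28), (3, 3), (3, 4), (3, 11), (3, 12), (3, 19), (3, 20), (3, 27), (3, 28), (4, 3), (4, 4), (4, 11), (4, 12), (4, 19), (4, 20), (4, 27), (4, 28), (5, 3), (5, 4), (5, 11), (5, 12), (5, 19), (5, 20), (5, 27), (5, 28), (6, 3), (6, 4), (6, 11), (6, 12), (6, 19), (6, 20), (6, 27), (6, 28), (7, 3), (7, 4), (7, 11), (7, 12), (7, 19), (7, 20), (7, 27), (7, 28)]

Answer: 64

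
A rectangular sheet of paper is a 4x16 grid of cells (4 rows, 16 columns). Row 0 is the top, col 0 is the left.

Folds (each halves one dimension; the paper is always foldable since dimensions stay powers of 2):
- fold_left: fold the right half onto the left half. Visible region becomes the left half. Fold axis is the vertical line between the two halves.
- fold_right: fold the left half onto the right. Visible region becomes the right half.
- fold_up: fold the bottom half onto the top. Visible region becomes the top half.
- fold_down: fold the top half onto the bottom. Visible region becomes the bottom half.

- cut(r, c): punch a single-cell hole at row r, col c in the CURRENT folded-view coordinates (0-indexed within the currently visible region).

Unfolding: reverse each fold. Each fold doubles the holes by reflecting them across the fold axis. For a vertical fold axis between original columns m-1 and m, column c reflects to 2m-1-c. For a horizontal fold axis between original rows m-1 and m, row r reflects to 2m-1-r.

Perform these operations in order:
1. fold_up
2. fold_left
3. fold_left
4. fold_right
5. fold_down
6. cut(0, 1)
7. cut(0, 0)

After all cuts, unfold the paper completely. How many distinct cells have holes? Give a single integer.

Op 1 fold_up: fold axis h@2; visible region now rows[0,2) x cols[0,16) = 2x16
Op 2 fold_left: fold axis v@8; visible region now rows[0,2) x cols[0,8) = 2x8
Op 3 fold_left: fold axis v@4; visible region now rows[0,2) x cols[0,4) = 2x4
Op 4 fold_right: fold axis v@2; visible region now rows[0,2) x cols[2,4) = 2x2
Op 5 fold_down: fold axis h@1; visible region now rows[1,2) x cols[2,4) = 1x2
Op 6 cut(0, 1): punch at orig (1,3); cuts so far [(1, 3)]; region rows[1,2) x cols[2,4) = 1x2
Op 7 cut(0, 0): punch at orig (1,2); cuts so far [(1, 2), (1, 3)]; region rows[1,2) x cols[2,4) = 1x2
Unfold 1 (reflect across h@1): 4 holes -> [(0, 2), (0, 3), (1, 2), (1, 3)]
Unfold 2 (reflect across v@2): 8 holes -> [(0, 0), (0, 1), (0, 2), (0, 3), (1, 0), (1, 1), (1, 2), (1, 3)]
Unfold 3 (reflect across v@4): 16 holes -> [(0, 0), (0, 1), (0, 2), (0, 3), (0, 4), (0, 5), (0, 6), (0, 7), (1, 0), (1, 1), (1, 2), (1, 3), (1, 4), (1, 5), (1, 6), (1, 7)]
Unfold 4 (reflect across v@8): 32 holes -> [(0, 0), (0, 1), (0, 2), (0, 3), (0, 4), (0, 5), (0, 6), (0, 7), (0, 8), (0, 9), (0, 10), (0, 11), (0, 12), (0, 13), (0, 14), (0, 15), (1, 0), (1, 1), (1, 2), (1, 3), (1, 4), (1, 5), (1, 6), (1, 7), (1, 8), (1, 9), (1, 10), (1, 11), (1, 12), (1, 13), (1, 14), (1, 15)]
Unfold 5 (reflect across h@2): 64 holes -> [(0, 0), (0, 1), (0, 2), (0, 3), (0, 4), (0, 5), (0, 6), (0, 7), (0, 8), (0, 9), (0, 10), (0, 11), (0, 12), (0, 13), (0, 14), (0, 15), (1, 0), (1, 1), (1, 2), (1, 3), (1, 4), (1, 5), (1, 6), (1, 7), (1, 8), (1, 9), (1, 10), (1, 11), (1, 12), (1, 13), (1, 14), (1, 15), (2, 0), (2, 1), (2, 2), (2, 3), (2, 4), (2, 5), (2, 6), (2, 7), (2, 8), (2, 9), (2, 10), (2, 11), (2, 12), (2, 13), (2, 14), (2, 15), (3, 0), (3, 1), (3, 2), (3, 3), (3, 4), (3, 5), (3, 6), (3, 7), (3, 8), (3, 9), (3, 10), (3, 11), (3, 12), (3, 13), (3, 14), (3, 15)]

Answer: 64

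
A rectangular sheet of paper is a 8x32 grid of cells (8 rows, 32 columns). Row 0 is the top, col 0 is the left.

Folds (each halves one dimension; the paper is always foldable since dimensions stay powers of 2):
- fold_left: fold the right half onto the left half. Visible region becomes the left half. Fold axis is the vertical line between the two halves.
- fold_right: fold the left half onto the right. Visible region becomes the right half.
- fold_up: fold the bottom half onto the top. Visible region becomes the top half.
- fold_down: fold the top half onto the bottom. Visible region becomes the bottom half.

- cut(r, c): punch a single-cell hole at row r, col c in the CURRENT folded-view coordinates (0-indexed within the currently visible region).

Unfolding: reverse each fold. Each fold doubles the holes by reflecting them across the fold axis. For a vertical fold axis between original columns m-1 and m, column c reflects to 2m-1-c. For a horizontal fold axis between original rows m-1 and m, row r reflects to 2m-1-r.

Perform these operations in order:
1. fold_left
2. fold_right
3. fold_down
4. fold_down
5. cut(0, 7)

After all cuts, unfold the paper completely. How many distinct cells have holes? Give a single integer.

Op 1 fold_left: fold axis v@16; visible region now rows[0,8) x cols[0,16) = 8x16
Op 2 fold_right: fold axis v@8; visible region now rows[0,8) x cols[8,16) = 8x8
Op 3 fold_down: fold axis h@4; visible region now rows[4,8) x cols[8,16) = 4x8
Op 4 fold_down: fold axis h@6; visible region now rows[6,8) x cols[8,16) = 2x8
Op 5 cut(0, 7): punch at orig (6,15); cuts so far [(6, 15)]; region rows[6,8) x cols[8,16) = 2x8
Unfold 1 (reflect across h@6): 2 holes -> [(5, 15), (6, 15)]
Unfold 2 (reflect across h@4): 4 holes -> [(1, 15), (2, 15), (5, 15), (6, 15)]
Unfold 3 (reflect across v@8): 8 holes -> [(1, 0), (1, 15), (2, 0), (2, 15), (5, 0), (5, 15), (6, 0), (6, 15)]
Unfold 4 (reflect across v@16): 16 holes -> [(1, 0), (1, 15), (1, 16), (1, 31), (2, 0), (2, 15), (2, 16), (2, 31), (5, 0), (5, 15), (5, 16), (5, 31), (6, 0), (6, 15), (6, 16), (6, 31)]

Answer: 16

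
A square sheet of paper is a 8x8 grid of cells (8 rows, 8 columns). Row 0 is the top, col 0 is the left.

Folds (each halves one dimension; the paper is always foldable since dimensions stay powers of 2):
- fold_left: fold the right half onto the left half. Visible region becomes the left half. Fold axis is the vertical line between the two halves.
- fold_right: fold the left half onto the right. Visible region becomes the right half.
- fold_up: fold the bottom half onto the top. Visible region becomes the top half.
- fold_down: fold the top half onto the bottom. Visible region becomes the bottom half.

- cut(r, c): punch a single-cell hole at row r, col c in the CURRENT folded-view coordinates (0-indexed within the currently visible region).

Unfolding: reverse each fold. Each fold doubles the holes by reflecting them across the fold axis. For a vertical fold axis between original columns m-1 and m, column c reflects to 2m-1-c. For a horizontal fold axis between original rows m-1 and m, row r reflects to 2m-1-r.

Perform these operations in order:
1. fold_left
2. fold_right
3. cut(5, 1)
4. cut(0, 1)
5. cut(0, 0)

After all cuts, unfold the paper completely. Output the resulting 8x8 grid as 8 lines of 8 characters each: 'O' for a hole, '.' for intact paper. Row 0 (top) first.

Answer: OOOOOOOO
........
........
........
........
O..OO..O
........
........

Derivation:
Op 1 fold_left: fold axis v@4; visible region now rows[0,8) x cols[0,4) = 8x4
Op 2 fold_right: fold axis v@2; visible region now rows[0,8) x cols[2,4) = 8x2
Op 3 cut(5, 1): punch at orig (5,3); cuts so far [(5, 3)]; region rows[0,8) x cols[2,4) = 8x2
Op 4 cut(0, 1): punch at orig (0,3); cuts so far [(0, 3), (5, 3)]; region rows[0,8) x cols[2,4) = 8x2
Op 5 cut(0, 0): punch at orig (0,2); cuts so far [(0, 2), (0, 3), (5, 3)]; region rows[0,8) x cols[2,4) = 8x2
Unfold 1 (reflect across v@2): 6 holes -> [(0, 0), (0, 1), (0, 2), (0, 3), (5, 0), (5, 3)]
Unfold 2 (reflect across v@4): 12 holes -> [(0, 0), (0, 1), (0, 2), (0, 3), (0, 4), (0, 5), (0, 6), (0, 7), (5, 0), (5, 3), (5, 4), (5, 7)]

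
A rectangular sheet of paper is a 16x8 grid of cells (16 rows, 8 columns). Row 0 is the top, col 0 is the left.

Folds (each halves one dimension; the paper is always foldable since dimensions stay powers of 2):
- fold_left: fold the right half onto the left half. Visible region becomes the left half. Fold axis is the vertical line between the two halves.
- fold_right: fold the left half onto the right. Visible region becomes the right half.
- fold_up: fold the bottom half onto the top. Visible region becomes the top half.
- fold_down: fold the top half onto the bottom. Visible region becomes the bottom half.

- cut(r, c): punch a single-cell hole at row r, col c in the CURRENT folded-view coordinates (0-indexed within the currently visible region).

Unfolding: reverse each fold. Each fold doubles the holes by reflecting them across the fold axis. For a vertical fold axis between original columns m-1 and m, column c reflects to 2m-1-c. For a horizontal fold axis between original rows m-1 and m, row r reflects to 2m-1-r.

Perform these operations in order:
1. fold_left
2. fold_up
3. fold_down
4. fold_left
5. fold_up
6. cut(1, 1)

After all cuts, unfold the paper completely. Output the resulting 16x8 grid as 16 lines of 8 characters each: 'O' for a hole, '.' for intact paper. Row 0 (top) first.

Answer: ........
.OO..OO.
.OO..OO.
........
........
.OO..OO.
.OO..OO.
........
........
.OO..OO.
.OO..OO.
........
........
.OO..OO.
.OO..OO.
........

Derivation:
Op 1 fold_left: fold axis v@4; visible region now rows[0,16) x cols[0,4) = 16x4
Op 2 fold_up: fold axis h@8; visible region now rows[0,8) x cols[0,4) = 8x4
Op 3 fold_down: fold axis h@4; visible region now rows[4,8) x cols[0,4) = 4x4
Op 4 fold_left: fold axis v@2; visible region now rows[4,8) x cols[0,2) = 4x2
Op 5 fold_up: fold axis h@6; visible region now rows[4,6) x cols[0,2) = 2x2
Op 6 cut(1, 1): punch at orig (5,1); cuts so far [(5, 1)]; region rows[4,6) x cols[0,2) = 2x2
Unfold 1 (reflect across h@6): 2 holes -> [(5, 1), (6, 1)]
Unfold 2 (reflect across v@2): 4 holes -> [(5, 1), (5, 2), (6, 1), (6, 2)]
Unfold 3 (reflect across h@4): 8 holes -> [(1, 1), (1, 2), (2, 1), (2, 2), (5, 1), (5, 2), (6, 1), (6, 2)]
Unfold 4 (reflect across h@8): 16 holes -> [(1, 1), (1, 2), (2, 1), (2, 2), (5, 1), (5, 2), (6, 1), (6, 2), (9, 1), (9, 2), (10, 1), (10, 2), (13, 1), (13, 2), (14, 1), (14, 2)]
Unfold 5 (reflect across v@4): 32 holes -> [(1, 1), (1, 2), (1, 5), (1, 6), (2, 1), (2, 2), (2, 5), (2, 6), (5, 1), (5, 2), (5, 5), (5, 6), (6, 1), (6, 2), (6, 5), (6, 6), (9, 1), (9, 2), (9, 5), (9, 6), (10, 1), (10, 2), (10, 5), (10, 6), (13, 1), (13, 2), (13, 5), (13, 6), (14, 1), (14, 2), (14, 5), (14, 6)]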